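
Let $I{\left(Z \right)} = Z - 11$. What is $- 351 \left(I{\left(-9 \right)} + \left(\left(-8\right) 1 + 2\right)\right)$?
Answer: $9126$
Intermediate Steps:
$I{\left(Z \right)} = -11 + Z$ ($I{\left(Z \right)} = Z - 11 = -11 + Z$)
$- 351 \left(I{\left(-9 \right)} + \left(\left(-8\right) 1 + 2\right)\right) = - 351 \left(\left(-11 - 9\right) + \left(\left(-8\right) 1 + 2\right)\right) = - 351 \left(-20 + \left(-8 + 2\right)\right) = - 351 \left(-20 - 6\right) = \left(-351\right) \left(-26\right) = 9126$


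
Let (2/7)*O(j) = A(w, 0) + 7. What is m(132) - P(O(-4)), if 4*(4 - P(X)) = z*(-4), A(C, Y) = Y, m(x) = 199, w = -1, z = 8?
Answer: 187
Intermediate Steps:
O(j) = 49/2 (O(j) = 7*(0 + 7)/2 = (7/2)*7 = 49/2)
P(X) = 12 (P(X) = 4 - 2*(-4) = 4 - ¼*(-32) = 4 + 8 = 12)
m(132) - P(O(-4)) = 199 - 1*12 = 199 - 12 = 187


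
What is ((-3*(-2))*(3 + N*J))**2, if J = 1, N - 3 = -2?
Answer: 576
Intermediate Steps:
N = 1 (N = 3 - 2 = 1)
((-3*(-2))*(3 + N*J))**2 = ((-3*(-2))*(3 + 1*1))**2 = (6*(3 + 1))**2 = (6*4)**2 = 24**2 = 576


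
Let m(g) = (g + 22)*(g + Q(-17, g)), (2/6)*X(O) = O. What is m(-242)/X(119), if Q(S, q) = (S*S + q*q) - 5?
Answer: -12893320/357 ≈ -36116.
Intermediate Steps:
X(O) = 3*O
Q(S, q) = -5 + S**2 + q**2 (Q(S, q) = (S**2 + q**2) - 5 = -5 + S**2 + q**2)
m(g) = (22 + g)*(284 + g + g**2) (m(g) = (g + 22)*(g + (-5 + (-17)**2 + g**2)) = (22 + g)*(g + (-5 + 289 + g**2)) = (22 + g)*(g + (284 + g**2)) = (22 + g)*(284 + g + g**2))
m(-242)/X(119) = (6248 + (-242)**3 + 23*(-242)**2 + 306*(-242))/((3*119)) = (6248 - 14172488 + 23*58564 - 74052)/357 = (6248 - 14172488 + 1346972 - 74052)*(1/357) = -12893320*1/357 = -12893320/357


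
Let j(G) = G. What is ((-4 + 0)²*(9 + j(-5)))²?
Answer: 4096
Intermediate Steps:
((-4 + 0)²*(9 + j(-5)))² = ((-4 + 0)²*(9 - 5))² = ((-4)²*4)² = (16*4)² = 64² = 4096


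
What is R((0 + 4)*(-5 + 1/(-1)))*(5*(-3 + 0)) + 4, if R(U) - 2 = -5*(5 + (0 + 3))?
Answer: 574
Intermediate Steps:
R(U) = -38 (R(U) = 2 - 5*(5 + (0 + 3)) = 2 - 5*(5 + 3) = 2 - 5*8 = 2 - 40 = -38)
R((0 + 4)*(-5 + 1/(-1)))*(5*(-3 + 0)) + 4 = -190*(-3 + 0) + 4 = -190*(-3) + 4 = -38*(-15) + 4 = 570 + 4 = 574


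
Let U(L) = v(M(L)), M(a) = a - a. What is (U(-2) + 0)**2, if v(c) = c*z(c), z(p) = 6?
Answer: 0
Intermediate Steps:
M(a) = 0
v(c) = 6*c (v(c) = c*6 = 6*c)
U(L) = 0 (U(L) = 6*0 = 0)
(U(-2) + 0)**2 = (0 + 0)**2 = 0**2 = 0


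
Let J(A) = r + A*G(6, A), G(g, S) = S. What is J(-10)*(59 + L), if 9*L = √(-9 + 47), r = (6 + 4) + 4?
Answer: 6726 + 38*√38/3 ≈ 6804.1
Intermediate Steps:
r = 14 (r = 10 + 4 = 14)
J(A) = 14 + A² (J(A) = 14 + A*A = 14 + A²)
L = √38/9 (L = √(-9 + 47)/9 = √38/9 ≈ 0.68493)
J(-10)*(59 + L) = (14 + (-10)²)*(59 + √38/9) = (14 + 100)*(59 + √38/9) = 114*(59 + √38/9) = 6726 + 38*√38/3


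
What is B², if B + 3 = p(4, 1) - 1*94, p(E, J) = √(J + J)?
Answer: (97 - √2)² ≈ 9136.6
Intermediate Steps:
p(E, J) = √2*√J (p(E, J) = √(2*J) = √2*√J)
B = -97 + √2 (B = -3 + (√2*√1 - 1*94) = -3 + (√2*1 - 94) = -3 + (√2 - 94) = -3 + (-94 + √2) = -97 + √2 ≈ -95.586)
B² = (-97 + √2)²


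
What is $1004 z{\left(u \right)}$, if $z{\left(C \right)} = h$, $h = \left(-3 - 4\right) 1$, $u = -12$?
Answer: $-7028$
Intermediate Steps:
$h = -7$ ($h = \left(-7\right) 1 = -7$)
$z{\left(C \right)} = -7$
$1004 z{\left(u \right)} = 1004 \left(-7\right) = -7028$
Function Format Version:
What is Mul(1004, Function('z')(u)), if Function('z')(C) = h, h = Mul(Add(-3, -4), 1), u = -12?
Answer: -7028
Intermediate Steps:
h = -7 (h = Mul(-7, 1) = -7)
Function('z')(C) = -7
Mul(1004, Function('z')(u)) = Mul(1004, -7) = -7028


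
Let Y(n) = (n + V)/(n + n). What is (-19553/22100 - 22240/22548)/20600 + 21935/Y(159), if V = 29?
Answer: 4475198414970625733/120616129140000 ≈ 37103.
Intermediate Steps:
Y(n) = (29 + n)/(2*n) (Y(n) = (n + 29)/(n + n) = (29 + n)/((2*n)) = (29 + n)*(1/(2*n)) = (29 + n)/(2*n))
(-19553/22100 - 22240/22548)/20600 + 21935/Y(159) = (-19553/22100 - 22240/22548)/20600 + 21935/(((½)*(29 + 159)/159)) = (-19553*1/22100 - 22240*1/22548)*(1/20600) + 21935/(((½)*(1/159)*188)) = (-19553/22100 - 5560/5637)*(1/20600) + 21935/(94/159) = -233096261/124577700*1/20600 + 21935*(159/94) = -233096261/2566300620000 + 3487665/94 = 4475198414970625733/120616129140000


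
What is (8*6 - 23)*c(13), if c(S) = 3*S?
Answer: 975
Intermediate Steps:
(8*6 - 23)*c(13) = (8*6 - 23)*(3*13) = (48 - 23)*39 = 25*39 = 975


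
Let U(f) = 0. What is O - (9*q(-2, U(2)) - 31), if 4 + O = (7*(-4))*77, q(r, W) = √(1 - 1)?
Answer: -2129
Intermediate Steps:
q(r, W) = 0 (q(r, W) = √0 = 0)
O = -2160 (O = -4 + (7*(-4))*77 = -4 - 28*77 = -4 - 2156 = -2160)
O - (9*q(-2, U(2)) - 31) = -2160 - (9*0 - 31) = -2160 - (0 - 31) = -2160 - 1*(-31) = -2160 + 31 = -2129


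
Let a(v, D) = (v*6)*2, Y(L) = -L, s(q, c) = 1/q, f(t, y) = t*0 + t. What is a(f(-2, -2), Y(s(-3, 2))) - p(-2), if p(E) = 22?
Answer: -46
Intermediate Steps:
f(t, y) = t (f(t, y) = 0 + t = t)
a(v, D) = 12*v (a(v, D) = (6*v)*2 = 12*v)
a(f(-2, -2), Y(s(-3, 2))) - p(-2) = 12*(-2) - 1*22 = -24 - 22 = -46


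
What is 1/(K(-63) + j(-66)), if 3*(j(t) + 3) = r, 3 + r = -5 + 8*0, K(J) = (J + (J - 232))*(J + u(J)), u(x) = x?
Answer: 3/135307 ≈ 2.2172e-5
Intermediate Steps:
K(J) = 2*J*(-232 + 2*J) (K(J) = (J + (J - 232))*(J + J) = (J + (-232 + J))*(2*J) = (-232 + 2*J)*(2*J) = 2*J*(-232 + 2*J))
r = -8 (r = -3 + (-5 + 8*0) = -3 + (-5 + 0) = -3 - 5 = -8)
j(t) = -17/3 (j(t) = -3 + (⅓)*(-8) = -3 - 8/3 = -17/3)
1/(K(-63) + j(-66)) = 1/(4*(-63)*(-116 - 63) - 17/3) = 1/(4*(-63)*(-179) - 17/3) = 1/(45108 - 17/3) = 1/(135307/3) = 3/135307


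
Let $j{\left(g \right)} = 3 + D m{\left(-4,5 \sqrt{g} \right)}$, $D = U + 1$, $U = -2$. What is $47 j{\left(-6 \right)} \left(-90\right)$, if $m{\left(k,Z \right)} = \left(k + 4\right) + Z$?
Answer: $-12690 + 21150 i \sqrt{6} \approx -12690.0 + 51807.0 i$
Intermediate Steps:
$m{\left(k,Z \right)} = 4 + Z + k$ ($m{\left(k,Z \right)} = \left(4 + k\right) + Z = 4 + Z + k$)
$D = -1$ ($D = -2 + 1 = -1$)
$j{\left(g \right)} = 3 - 5 \sqrt{g}$ ($j{\left(g \right)} = 3 - \left(4 + 5 \sqrt{g} - 4\right) = 3 - 5 \sqrt{g}$)
$47 j{\left(-6 \right)} \left(-90\right) = 47 \left(3 - 5 \sqrt{-6}\right) \left(-90\right) = 47 \left(3 - 5 i \sqrt{6}\right) \left(-90\right) = \left(141 - 235 i \sqrt{6}\right) \left(-90\right) = -12690 + 21150 i \sqrt{6}$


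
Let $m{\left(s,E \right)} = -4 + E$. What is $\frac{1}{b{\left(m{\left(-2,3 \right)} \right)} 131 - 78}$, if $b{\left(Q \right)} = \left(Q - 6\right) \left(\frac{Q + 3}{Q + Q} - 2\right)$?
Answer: $\frac{1}{2673} \approx 0.00037411$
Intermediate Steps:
$b{\left(Q \right)} = \left(-6 + Q\right) \left(-2 + \frac{3 + Q}{2 Q}\right)$ ($b{\left(Q \right)} = \left(-6 + Q\right) \left(\frac{3 + Q}{2 Q} - 2\right) = \left(-6 + Q\right) \left(-2 + \frac{3 + Q}{2 Q}\right)$)
$\frac{1}{b{\left(m{\left(-2,3 \right)} \right)} 131 - 78} = \frac{1}{\left(\frac{21}{2} - \frac{9}{-4 + 3} - \frac{3 \left(-4 + 3\right)}{2}\right) 131 - 78} = \frac{1}{\left(\frac{21}{2} - \frac{9}{-1} - - \frac{3}{2}\right) 131 - 78} = \frac{1}{\left(\frac{21}{2} - -9 + \frac{3}{2}\right) 131 - 78} = \frac{1}{\left(\frac{21}{2} + 9 + \frac{3}{2}\right) 131 - 78} = \frac{1}{21 \cdot 131 - 78} = \frac{1}{2751 - 78} = \frac{1}{2673}$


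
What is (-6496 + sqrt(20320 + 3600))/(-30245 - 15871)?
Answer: 232/1647 - sqrt(1495)/11529 ≈ 0.13751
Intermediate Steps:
(-6496 + sqrt(20320 + 3600))/(-30245 - 15871) = (-6496 + sqrt(23920))/(-46116) = (-6496 + 4*sqrt(1495))*(-1/46116) = 232/1647 - sqrt(1495)/11529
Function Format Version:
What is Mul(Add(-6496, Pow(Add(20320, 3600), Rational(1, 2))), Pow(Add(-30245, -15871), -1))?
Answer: Add(Rational(232, 1647), Mul(Rational(-1, 11529), Pow(1495, Rational(1, 2)))) ≈ 0.13751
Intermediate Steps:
Mul(Add(-6496, Pow(Add(20320, 3600), Rational(1, 2))), Pow(Add(-30245, -15871), -1)) = Mul(Add(-6496, Pow(23920, Rational(1, 2))), Pow(-46116, -1)) = Mul(Add(-6496, Mul(4, Pow(1495, Rational(1, 2)))), Rational(-1, 46116)) = Add(Rational(232, 1647), Mul(Rational(-1, 11529), Pow(1495, Rational(1, 2))))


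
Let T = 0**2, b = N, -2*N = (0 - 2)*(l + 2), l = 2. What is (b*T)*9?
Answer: 0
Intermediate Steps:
N = 4 (N = -(0 - 2)*(2 + 2)/2 = -(-1)*4 = -1/2*(-8) = 4)
b = 4
T = 0
(b*T)*9 = (4*0)*9 = 0*9 = 0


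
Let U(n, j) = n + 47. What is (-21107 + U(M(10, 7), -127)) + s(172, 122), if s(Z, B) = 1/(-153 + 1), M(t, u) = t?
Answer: -3199601/152 ≈ -21050.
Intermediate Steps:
U(n, j) = 47 + n
s(Z, B) = -1/152 (s(Z, B) = 1/(-152) = -1/152)
(-21107 + U(M(10, 7), -127)) + s(172, 122) = (-21107 + (47 + 10)) - 1/152 = (-21107 + 57) - 1/152 = -21050 - 1/152 = -3199601/152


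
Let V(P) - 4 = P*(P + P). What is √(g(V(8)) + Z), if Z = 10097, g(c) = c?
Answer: √10229 ≈ 101.14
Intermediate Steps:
V(P) = 4 + 2*P² (V(P) = 4 + P*(P + P) = 4 + P*(2*P) = 4 + 2*P²)
√(g(V(8)) + Z) = √((4 + 2*8²) + 10097) = √((4 + 2*64) + 10097) = √((4 + 128) + 10097) = √(132 + 10097) = √10229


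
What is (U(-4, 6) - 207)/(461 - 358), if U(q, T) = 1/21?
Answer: -4346/2163 ≈ -2.0092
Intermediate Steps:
U(q, T) = 1/21
(U(-4, 6) - 207)/(461 - 358) = (1/21 - 207)/(461 - 358) = -4346/21/103 = -4346/21*1/103 = -4346/2163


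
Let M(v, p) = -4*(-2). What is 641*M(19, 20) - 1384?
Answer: 3744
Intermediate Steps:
M(v, p) = 8
641*M(19, 20) - 1384 = 641*8 - 1384 = 5128 - 1384 = 3744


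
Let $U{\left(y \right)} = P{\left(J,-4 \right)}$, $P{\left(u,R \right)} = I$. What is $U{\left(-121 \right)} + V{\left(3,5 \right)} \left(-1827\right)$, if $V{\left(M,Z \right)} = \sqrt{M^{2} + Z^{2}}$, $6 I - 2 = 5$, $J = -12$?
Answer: $\frac{7}{6} - 1827 \sqrt{34} \approx -10652.0$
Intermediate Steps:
$I = \frac{7}{6}$ ($I = \frac{1}{3} + \frac{1}{6} \cdot 5 = \frac{1}{3} + \frac{5}{6} = \frac{7}{6} \approx 1.1667$)
$P{\left(u,R \right)} = \frac{7}{6}$
$U{\left(y \right)} = \frac{7}{6}$
$U{\left(-121 \right)} + V{\left(3,5 \right)} \left(-1827\right) = \frac{7}{6} + \sqrt{3^{2} + 5^{2}} \left(-1827\right) = \frac{7}{6} + \sqrt{9 + 25} \left(-1827\right) = \frac{7}{6} + \sqrt{34} \left(-1827\right) = \frac{7}{6} - 1827 \sqrt{34}$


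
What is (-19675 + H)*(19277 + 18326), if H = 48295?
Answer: 1076197860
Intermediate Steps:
(-19675 + H)*(19277 + 18326) = (-19675 + 48295)*(19277 + 18326) = 28620*37603 = 1076197860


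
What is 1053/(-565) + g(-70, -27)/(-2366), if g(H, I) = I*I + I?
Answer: -111078/51415 ≈ -2.1604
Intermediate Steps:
g(H, I) = I + I² (g(H, I) = I² + I = I + I²)
1053/(-565) + g(-70, -27)/(-2366) = 1053/(-565) - 27*(1 - 27)/(-2366) = 1053*(-1/565) - 27*(-26)*(-1/2366) = -1053/565 + 702*(-1/2366) = -1053/565 - 27/91 = -111078/51415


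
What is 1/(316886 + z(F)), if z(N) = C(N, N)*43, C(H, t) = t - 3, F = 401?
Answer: 1/334000 ≈ 2.9940e-6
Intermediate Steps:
C(H, t) = -3 + t
z(N) = -129 + 43*N (z(N) = (-3 + N)*43 = -129 + 43*N)
1/(316886 + z(F)) = 1/(316886 + (-129 + 43*401)) = 1/(316886 + (-129 + 17243)) = 1/(316886 + 17114) = 1/334000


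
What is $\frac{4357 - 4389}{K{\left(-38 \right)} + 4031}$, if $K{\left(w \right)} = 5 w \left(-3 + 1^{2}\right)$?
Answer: $- \frac{32}{4411} \approx -0.0072546$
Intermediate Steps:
$K{\left(w \right)} = - 10 w$ ($K{\left(w \right)} = 5 w \left(-3 + 1\right) = 5 w \left(-2\right) = - 10 w$)
$\frac{4357 - 4389}{K{\left(-38 \right)} + 4031} = \frac{4357 - 4389}{\left(-10\right) \left(-38\right) + 4031} = - \frac{32}{380 + 4031} = - \frac{32}{4411}$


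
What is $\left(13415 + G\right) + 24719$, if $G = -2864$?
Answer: $35270$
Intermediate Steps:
$\left(13415 + G\right) + 24719 = \left(13415 - 2864\right) + 24719 = 10551 + 24719 = 35270$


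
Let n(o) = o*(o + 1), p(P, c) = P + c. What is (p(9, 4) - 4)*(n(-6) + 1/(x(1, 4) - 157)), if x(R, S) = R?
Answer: 14037/52 ≈ 269.94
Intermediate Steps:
n(o) = o*(1 + o)
(p(9, 4) - 4)*(n(-6) + 1/(x(1, 4) - 157)) = ((9 + 4) - 4)*(-6*(1 - 6) + 1/(1 - 157)) = (13 - 4)*(-6*(-5) + 1/(-156)) = 9*(30 - 1/156) = 9*(4679/156) = 14037/52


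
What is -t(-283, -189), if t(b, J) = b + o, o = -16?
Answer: 299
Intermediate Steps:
t(b, J) = -16 + b (t(b, J) = b - 16 = -16 + b)
-t(-283, -189) = -(-16 - 283) = -1*(-299) = 299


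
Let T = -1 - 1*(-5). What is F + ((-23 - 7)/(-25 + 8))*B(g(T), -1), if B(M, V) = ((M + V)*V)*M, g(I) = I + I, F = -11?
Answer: -1867/17 ≈ -109.82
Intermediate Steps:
T = 4 (T = -1 + 5 = 4)
g(I) = 2*I
B(M, V) = M*V*(M + V) (B(M, V) = (V*(M + V))*M = M*V*(M + V))
F + ((-23 - 7)/(-25 + 8))*B(g(T), -1) = -11 + ((-23 - 7)/(-25 + 8))*((2*4)*(-1)*(2*4 - 1)) = -11 + (-30/(-17))*(8*(-1)*(8 - 1)) = -11 + (-30*(-1/17))*(8*(-1)*7) = -11 + (30/17)*(-56) = -11 - 1680/17 = -1867/17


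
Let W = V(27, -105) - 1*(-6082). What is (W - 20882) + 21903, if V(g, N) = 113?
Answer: 7216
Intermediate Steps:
W = 6195 (W = 113 - 1*(-6082) = 113 + 6082 = 6195)
(W - 20882) + 21903 = (6195 - 20882) + 21903 = -14687 + 21903 = 7216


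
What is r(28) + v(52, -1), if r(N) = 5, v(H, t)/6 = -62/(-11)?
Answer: 427/11 ≈ 38.818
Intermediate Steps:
v(H, t) = 372/11 (v(H, t) = 6*(-62/(-11)) = 6*(-62*(-1/11)) = 6*(62/11) = 372/11)
r(28) + v(52, -1) = 5 + 372/11 = 427/11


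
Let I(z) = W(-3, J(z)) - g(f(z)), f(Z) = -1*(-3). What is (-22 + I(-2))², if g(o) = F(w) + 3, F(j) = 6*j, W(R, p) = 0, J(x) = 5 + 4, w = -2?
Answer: 169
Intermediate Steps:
J(x) = 9
f(Z) = 3
g(o) = -9 (g(o) = 6*(-2) + 3 = -12 + 3 = -9)
I(z) = 9 (I(z) = 0 - 1*(-9) = 0 + 9 = 9)
(-22 + I(-2))² = (-22 + 9)² = (-13)² = 169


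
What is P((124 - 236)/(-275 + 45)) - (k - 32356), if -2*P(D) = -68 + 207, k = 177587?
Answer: -290601/2 ≈ -1.4530e+5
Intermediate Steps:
P(D) = -139/2 (P(D) = -(-68 + 207)/2 = -½*139 = -139/2)
P((124 - 236)/(-275 + 45)) - (k - 32356) = -139/2 - (177587 - 32356) = -139/2 - 1*145231 = -139/2 - 145231 = -290601/2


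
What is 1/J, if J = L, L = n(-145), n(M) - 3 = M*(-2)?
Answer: 1/293 ≈ 0.0034130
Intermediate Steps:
n(M) = 3 - 2*M (n(M) = 3 + M*(-2) = 3 - 2*M)
L = 293 (L = 3 - 2*(-145) = 3 + 290 = 293)
J = 293
1/J = 1/293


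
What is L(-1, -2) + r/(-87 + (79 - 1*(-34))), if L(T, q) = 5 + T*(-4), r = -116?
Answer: 59/13 ≈ 4.5385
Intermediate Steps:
L(T, q) = 5 - 4*T
L(-1, -2) + r/(-87 + (79 - 1*(-34))) = (5 - 4*(-1)) - 116/(-87 + (79 - 1*(-34))) = (5 + 4) - 116/(-87 + (79 + 34)) = 9 - 116/(-87 + 113) = 9 - 116/26 = 9 + (1/26)*(-116) = 9 - 58/13 = 59/13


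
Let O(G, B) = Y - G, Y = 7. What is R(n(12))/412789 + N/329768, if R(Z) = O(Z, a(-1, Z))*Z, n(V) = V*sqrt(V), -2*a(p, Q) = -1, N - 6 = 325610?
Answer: 16730107990/17015575369 + 168*sqrt(3)/412789 ≈ 0.98393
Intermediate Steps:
N = 325616 (N = 6 + 325610 = 325616)
a(p, Q) = 1/2 (a(p, Q) = -1/2*(-1) = 1/2)
n(V) = V**(3/2)
O(G, B) = 7 - G
R(Z) = Z*(7 - Z) (R(Z) = (7 - Z)*Z = Z*(7 - Z))
R(n(12))/412789 + N/329768 = (12**(3/2)*(7 - 12**(3/2)))/412789 + 325616/329768 = ((24*sqrt(3))*(7 - 24*sqrt(3)))*(1/412789) + 325616*(1/329768) = ((24*sqrt(3))*(7 - 24*sqrt(3)))*(1/412789) + 40702/41221 = (24*sqrt(3)*(7 - 24*sqrt(3)))*(1/412789) + 40702/41221 = 24*sqrt(3)*(7 - 24*sqrt(3))/412789 + 40702/41221 = 40702/41221 + 24*sqrt(3)*(7 - 24*sqrt(3))/412789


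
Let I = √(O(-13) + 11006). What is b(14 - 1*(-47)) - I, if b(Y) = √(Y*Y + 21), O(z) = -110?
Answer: √3742 - 4*√681 ≈ -43.212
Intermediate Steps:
b(Y) = √(21 + Y²) (b(Y) = √(Y² + 21) = √(21 + Y²))
I = 4*√681 (I = √(-110 + 11006) = √10896 = 4*√681 ≈ 104.38)
b(14 - 1*(-47)) - I = √(21 + (14 - 1*(-47))²) - 4*√681 = √(21 + (14 + 47)²) - 4*√681 = √(21 + 61²) - 4*√681 = √(21 + 3721) - 4*√681 = √3742 - 4*√681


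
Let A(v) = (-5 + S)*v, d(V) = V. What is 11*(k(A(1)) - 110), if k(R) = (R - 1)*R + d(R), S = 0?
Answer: -935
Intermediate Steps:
A(v) = -5*v (A(v) = (-5 + 0)*v = -5*v)
k(R) = R + R*(-1 + R) (k(R) = (R - 1)*R + R = (-1 + R)*R + R = R*(-1 + R) + R = R + R*(-1 + R))
11*(k(A(1)) - 110) = 11*((-5*1)**2 - 110) = 11*((-5)**2 - 110) = 11*(25 - 110) = 11*(-85) = -935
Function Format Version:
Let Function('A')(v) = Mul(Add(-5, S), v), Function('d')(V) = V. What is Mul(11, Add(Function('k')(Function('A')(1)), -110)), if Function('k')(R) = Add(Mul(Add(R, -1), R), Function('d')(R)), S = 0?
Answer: -935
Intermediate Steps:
Function('A')(v) = Mul(-5, v) (Function('A')(v) = Mul(Add(-5, 0), v) = Mul(-5, v))
Function('k')(R) = Add(R, Mul(R, Add(-1, R))) (Function('k')(R) = Add(Mul(Add(R, -1), R), R) = Add(Mul(Add(-1, R), R), R) = Add(Mul(R, Add(-1, R)), R) = Add(R, Mul(R, Add(-1, R))))
Mul(11, Add(Function('k')(Function('A')(1)), -110)) = Mul(11, Add(Pow(Mul(-5, 1), 2), -110)) = Mul(11, Add(Pow(-5, 2), -110)) = Mul(11, Add(25, -110)) = Mul(11, -85) = -935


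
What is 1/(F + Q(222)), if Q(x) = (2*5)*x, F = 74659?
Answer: 1/76879 ≈ 1.3007e-5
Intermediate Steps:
Q(x) = 10*x
1/(F + Q(222)) = 1/(74659 + 10*222) = 1/(74659 + 2220) = 1/76879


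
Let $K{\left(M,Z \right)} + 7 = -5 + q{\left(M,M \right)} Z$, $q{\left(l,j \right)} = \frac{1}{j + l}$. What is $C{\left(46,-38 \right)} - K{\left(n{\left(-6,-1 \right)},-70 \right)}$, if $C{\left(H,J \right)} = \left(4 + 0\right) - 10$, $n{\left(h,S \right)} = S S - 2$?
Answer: $-29$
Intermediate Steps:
$n{\left(h,S \right)} = -2 + S^{2}$ ($n{\left(h,S \right)} = S^{2} - 2 = -2 + S^{2}$)
$K{\left(M,Z \right)} = -12 + \frac{Z}{2 M}$ ($K{\left(M,Z \right)} = -7 + \left(-5 + \frac{Z}{M + M}\right) = -7 - \left(5 - \frac{Z}{2 M}\right) = -12 + \frac{Z}{2 M}$)
$C{\left(H,J \right)} = -6$ ($C{\left(H,J \right)} = 4 - 10 = -6$)
$C{\left(46,-38 \right)} - K{\left(n{\left(-6,-1 \right)},-70 \right)} = -6 - \left(-12 + \frac{1}{2} \left(-70\right) \frac{1}{-2 + \left(-1\right)^{2}}\right) = -6 - \left(-12 + \frac{1}{2} \left(-70\right) \frac{1}{-2 + 1}\right) = -6 - \left(-12 + \frac{1}{2} \left(-70\right) \frac{1}{-1}\right) = -6 - \left(-12 + \frac{1}{2} \left(-70\right) \left(-1\right)\right) = -6 - \left(-12 + 35\right) = -6 - 23 = -29$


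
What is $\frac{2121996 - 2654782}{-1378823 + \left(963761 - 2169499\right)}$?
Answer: $\frac{532786}{2584561} \approx 0.20614$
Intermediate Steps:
$\frac{2121996 - 2654782}{-1378823 + \left(963761 - 2169499\right)} = \frac{2121996 - 2654782}{-1378823 - 1205738} = \frac{2121996 - 2654782}{-2584561} = \left(-532786\right) \left(- \frac{1}{2584561}\right) = \frac{532786}{2584561}$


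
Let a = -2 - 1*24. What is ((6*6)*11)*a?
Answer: -10296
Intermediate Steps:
a = -26 (a = -2 - 24 = -26)
((6*6)*11)*a = ((6*6)*11)*(-26) = (36*11)*(-26) = 396*(-26) = -10296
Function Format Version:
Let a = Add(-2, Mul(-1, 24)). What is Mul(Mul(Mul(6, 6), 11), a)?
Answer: -10296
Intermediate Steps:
a = -26 (a = Add(-2, -24) = -26)
Mul(Mul(Mul(6, 6), 11), a) = Mul(Mul(Mul(6, 6), 11), -26) = Mul(Mul(36, 11), -26) = Mul(396, -26) = -10296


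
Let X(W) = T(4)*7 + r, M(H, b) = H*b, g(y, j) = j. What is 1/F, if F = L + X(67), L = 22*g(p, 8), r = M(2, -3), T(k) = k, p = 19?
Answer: 1/198 ≈ 0.0050505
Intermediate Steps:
r = -6 (r = 2*(-3) = -6)
X(W) = 22 (X(W) = 4*7 - 6 = 28 - 6 = 22)
L = 176 (L = 22*8 = 176)
F = 198 (F = 176 + 22 = 198)
1/F = 1/198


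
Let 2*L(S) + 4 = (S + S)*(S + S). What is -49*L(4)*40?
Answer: -58800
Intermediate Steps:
L(S) = -2 + 2*S² (L(S) = -2 + ((S + S)*(S + S))/2 = -2 + ((2*S)*(2*S))/2 = -2 + (4*S²)/2 = -2 + 2*S²)
-49*L(4)*40 = -49*(-2 + 2*4²)*40 = -49*(-2 + 2*16)*40 = -49*(-2 + 32)*40 = -49*30*40 = -1470*40 = -58800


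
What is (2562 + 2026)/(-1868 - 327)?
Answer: -4588/2195 ≈ -2.0902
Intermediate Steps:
(2562 + 2026)/(-1868 - 327) = 4588/(-2195) = 4588*(-1/2195) = -4588/2195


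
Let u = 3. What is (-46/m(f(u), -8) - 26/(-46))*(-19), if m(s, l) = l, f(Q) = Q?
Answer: -11039/92 ≈ -119.99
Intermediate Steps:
(-46/m(f(u), -8) - 26/(-46))*(-19) = (-46/(-8) - 26/(-46))*(-19) = (-46*(-⅛) - 26*(-1/46))*(-19) = (23/4 + 13/23)*(-19) = (581/92)*(-19) = -11039/92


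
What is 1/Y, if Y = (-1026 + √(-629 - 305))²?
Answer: (1026 - I*√934)⁻² ≈ 9.4744e-7 + 5.6493e-8*I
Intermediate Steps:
Y = (-1026 + I*√934)² (Y = (-1026 + √(-934))² = (-1026 + I*√934)² ≈ 1.0517e+6 - 62712.0*I)
1/Y = 1/((1026 - I*√934)²) = (1026 - I*√934)⁻²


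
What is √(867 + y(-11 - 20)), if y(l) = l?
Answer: 2*√209 ≈ 28.914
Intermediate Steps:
√(867 + y(-11 - 20)) = √(867 + (-11 - 20)) = √(867 - 31) = √836 = 2*√209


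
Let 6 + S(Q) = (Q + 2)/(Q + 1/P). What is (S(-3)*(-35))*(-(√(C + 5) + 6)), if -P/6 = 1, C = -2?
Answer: -22680/19 - 3780*√3/19 ≈ -1538.3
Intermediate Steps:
P = -6 (P = -6*1 = -6)
S(Q) = -6 + (2 + Q)/(-⅙ + Q) (S(Q) = -6 + (Q + 2)/(Q + 1/(-6)) = -6 + (2 + Q)/(Q - ⅙) = -6 + (2 + Q)/(-⅙ + Q))
(S(-3)*(-35))*(-(√(C + 5) + 6)) = ((6*(3 - 5*(-3))/(-1 + 6*(-3)))*(-35))*(-(√(-2 + 5) + 6)) = ((6*(3 + 15)/(-1 - 18))*(-35))*(-(√3 + 6)) = ((6*18/(-19))*(-35))*(-(6 + √3)) = ((6*(-1/19)*18)*(-35))*(-6 - √3) = (-108/19*(-35))*(-6 - √3) = 3780*(-6 - √3)/19 = -22680/19 - 3780*√3/19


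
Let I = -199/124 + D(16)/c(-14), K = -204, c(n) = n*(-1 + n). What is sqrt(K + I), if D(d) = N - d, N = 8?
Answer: I*sqrt(8715168105)/6510 ≈ 14.34*I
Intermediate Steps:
D(d) = 8 - d
I = -21391/13020 (I = -199/124 + (8 - 1*16)/((-14*(-1 - 14))) = -199*1/124 + (8 - 16)/((-14*(-15))) = -199/124 - 8/210 = -199/124 - 8*1/210 = -199/124 - 4/105 = -21391/13020 ≈ -1.6429)
sqrt(K + I) = sqrt(-204 - 21391/13020) = sqrt(-2677471/13020) = I*sqrt(8715168105)/6510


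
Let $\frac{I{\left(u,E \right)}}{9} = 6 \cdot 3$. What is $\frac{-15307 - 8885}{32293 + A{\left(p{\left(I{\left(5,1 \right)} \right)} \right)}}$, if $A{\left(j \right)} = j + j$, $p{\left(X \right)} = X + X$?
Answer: $- \frac{24192}{32941} \approx -0.7344$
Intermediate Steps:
$I{\left(u,E \right)} = 162$ ($I{\left(u,E \right)} = 9 \cdot 6 \cdot 3 = 9 \cdot 18 = 162$)
$p{\left(X \right)} = 2 X$
$A{\left(j \right)} = 2 j$
$\frac{-15307 - 8885}{32293 + A{\left(p{\left(I{\left(5,1 \right)} \right)} \right)}} = \frac{-15307 - 8885}{32293 + 2 \cdot 2 \cdot 162} = - \frac{24192}{32293 + 2 \cdot 324} = - \frac{24192}{32293 + 648} = - \frac{24192}{32941}$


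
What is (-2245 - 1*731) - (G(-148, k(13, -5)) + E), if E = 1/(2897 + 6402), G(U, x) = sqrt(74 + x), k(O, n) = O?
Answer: -27673825/9299 - sqrt(87) ≈ -2985.3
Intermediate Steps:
E = 1/9299 ≈ 0.00010754
(-2245 - 1*731) - (G(-148, k(13, -5)) + E) = (-2245 - 1*731) - (sqrt(74 + 13) + 1/9299) = (-2245 - 731) - (sqrt(87) + 1/9299) = -2976 - (1/9299 + sqrt(87)) = -2976 + (-1/9299 - sqrt(87)) = -27673825/9299 - sqrt(87)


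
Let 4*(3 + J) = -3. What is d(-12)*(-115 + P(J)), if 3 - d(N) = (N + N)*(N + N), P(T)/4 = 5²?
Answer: 8595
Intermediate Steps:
J = -15/4 (J = -3 + (¼)*(-3) = -3 - ¾ = -15/4 ≈ -3.7500)
P(T) = 100 (P(T) = 4*5² = 4*25 = 100)
d(N) = 3 - 4*N² (d(N) = 3 - (N + N)*(N + N) = 3 - 2*N*2*N = 3 - 4*N²)
d(-12)*(-115 + P(J)) = (3 - 4*(-12)²)*(-115 + 100) = (3 - 4*144)*(-15) = (3 - 576)*(-15) = -573*(-15) = 8595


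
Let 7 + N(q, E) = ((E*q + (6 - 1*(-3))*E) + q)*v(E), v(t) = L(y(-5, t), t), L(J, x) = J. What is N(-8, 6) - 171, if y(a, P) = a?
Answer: -168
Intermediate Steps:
v(t) = -5
N(q, E) = -7 - 45*E - 5*q - 5*E*q (N(q, E) = -7 + ((E*q + (6 - 1*(-3))*E) + q)*(-5) = -7 + ((E*q + (6 + 3)*E) + q)*(-5) = -7 + ((E*q + 9*E) + q)*(-5) = -7 + ((9*E + E*q) + q)*(-5) = -7 + (q + 9*E + E*q)*(-5) = -7 + (-45*E - 5*q - 5*E*q) = -7 - 45*E - 5*q - 5*E*q)
N(-8, 6) - 171 = (-7 - 45*6 - 5*(-8) - 5*6*(-8)) - 171 = (-7 - 270 + 40 + 240) - 171 = 3 - 171 = -168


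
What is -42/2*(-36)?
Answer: 756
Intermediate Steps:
-42/2*(-36) = -42*½*(-36) = -21*(-36) = 756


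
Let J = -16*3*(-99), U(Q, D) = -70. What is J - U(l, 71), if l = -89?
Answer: 4822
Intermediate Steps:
J = 4752 (J = -48*(-99) = 4752)
J - U(l, 71) = 4752 - 1*(-70) = 4752 + 70 = 4822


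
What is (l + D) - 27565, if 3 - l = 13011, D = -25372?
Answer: -65945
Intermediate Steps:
l = -13008 (l = 3 - 1*13011 = 3 - 13011 = -13008)
(l + D) - 27565 = (-13008 - 25372) - 27565 = -38380 - 27565 = -65945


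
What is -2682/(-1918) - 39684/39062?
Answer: 7162593/18730229 ≈ 0.38241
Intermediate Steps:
-2682/(-1918) - 39684/39062 = -2682*(-1/1918) - 39684*1/39062 = 1341/959 - 19842/19531 = 7162593/18730229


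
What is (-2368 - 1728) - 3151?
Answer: -7247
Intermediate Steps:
(-2368 - 1728) - 3151 = -4096 - 3151 = -7247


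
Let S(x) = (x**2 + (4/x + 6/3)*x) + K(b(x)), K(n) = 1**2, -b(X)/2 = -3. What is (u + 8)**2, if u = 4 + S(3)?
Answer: 1024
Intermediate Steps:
b(X) = 6 (b(X) = -2*(-3) = 6)
K(n) = 1
S(x) = 1 + x**2 + x*(2 + 4/x) (S(x) = (x**2 + (4/x + 6/3)*x) + 1 = (x**2 + (4/x + 6*(1/3))*x) + 1 = (x**2 + (4/x + 2)*x) + 1 = (x**2 + (2 + 4/x)*x) + 1 = (x**2 + x*(2 + 4/x)) + 1 = 1 + x**2 + x*(2 + 4/x))
u = 24 (u = 4 + (5 + 3**2 + 2*3) = 4 + (5 + 9 + 6) = 4 + 20 = 24)
(u + 8)**2 = (24 + 8)**2 = 32**2 = 1024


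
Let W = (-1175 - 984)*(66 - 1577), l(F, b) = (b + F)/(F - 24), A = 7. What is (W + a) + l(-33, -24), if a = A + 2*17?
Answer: 3262291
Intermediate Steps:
a = 41 (a = 7 + 2*17 = 7 + 34 = 41)
l(F, b) = (F + b)/(-24 + F)
W = 3262249 (W = -2159*(-1511) = 3262249)
(W + a) + l(-33, -24) = (3262249 + 41) + (-33 - 24)/(-24 - 33) = 3262290 - 57/(-57) = 3262290 - 1/57*(-57) = 3262290 + 1 = 3262291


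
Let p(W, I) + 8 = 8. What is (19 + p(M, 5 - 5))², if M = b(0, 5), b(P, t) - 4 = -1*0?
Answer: 361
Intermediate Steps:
b(P, t) = 4 (b(P, t) = 4 - 1*0 = 4 + 0 = 4)
M = 4
p(W, I) = 0 (p(W, I) = -8 + 8 = 0)
(19 + p(M, 5 - 5))² = (19 + 0)² = 19² = 361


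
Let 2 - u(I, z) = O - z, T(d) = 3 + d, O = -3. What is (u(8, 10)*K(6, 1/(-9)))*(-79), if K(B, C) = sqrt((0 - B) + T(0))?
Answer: -1185*I*sqrt(3) ≈ -2052.5*I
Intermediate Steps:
u(I, z) = 5 + z (u(I, z) = 2 - (-3 - z) = 2 + (3 + z) = 5 + z)
K(B, C) = sqrt(3 - B) (K(B, C) = sqrt((0 - B) + (3 + 0)) = sqrt(-B + 3) = sqrt(3 - B))
(u(8, 10)*K(6, 1/(-9)))*(-79) = ((5 + 10)*sqrt(3 - 1*6))*(-79) = (15*sqrt(3 - 6))*(-79) = (15*sqrt(-3))*(-79) = (15*(I*sqrt(3)))*(-79) = (15*I*sqrt(3))*(-79) = -1185*I*sqrt(3)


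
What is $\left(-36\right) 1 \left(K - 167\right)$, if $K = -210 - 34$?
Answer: $14796$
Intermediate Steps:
$K = -244$
$\left(-36\right) 1 \left(K - 167\right) = \left(-36\right) 1 \left(-244 - 167\right) = \left(-36\right) \left(-411\right) = 14796$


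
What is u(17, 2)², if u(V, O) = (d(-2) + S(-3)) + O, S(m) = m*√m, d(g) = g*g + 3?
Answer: 54 - 54*I*√3 ≈ 54.0 - 93.531*I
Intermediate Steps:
d(g) = 3 + g² (d(g) = g² + 3 = 3 + g²)
S(m) = m^(3/2)
u(V, O) = 7 + O - 3*I*√3 (u(V, O) = ((3 + (-2)²) + (-3)^(3/2)) + O = ((3 + 4) - 3*I*√3) + O = (7 - 3*I*√3) + O = 7 + O - 3*I*√3)
u(17, 2)² = (7 + 2 - 3*I*√3)² = (9 - 3*I*√3)²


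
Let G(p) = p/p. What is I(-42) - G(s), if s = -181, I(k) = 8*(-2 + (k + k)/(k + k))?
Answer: -9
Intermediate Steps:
I(k) = -8 (I(k) = 8*(-2 + (2*k)/((2*k))) = 8*(-2 + (2*k)*(1/(2*k))) = 8*(-2 + 1) = 8*(-1) = -8)
G(p) = 1
I(-42) - G(s) = -8 - 1*1 = -8 - 1 = -9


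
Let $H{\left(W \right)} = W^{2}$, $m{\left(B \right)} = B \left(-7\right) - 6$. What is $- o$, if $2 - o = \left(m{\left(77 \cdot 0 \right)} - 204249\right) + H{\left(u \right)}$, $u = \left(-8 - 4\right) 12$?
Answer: $-183521$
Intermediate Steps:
$m{\left(B \right)} = -6 - 7 B$ ($m{\left(B \right)} = - 7 B - 6 = -6 - 7 B$)
$u = -144$ ($u = \left(-12\right) 12 = -144$)
$o = 183521$ ($o = 2 - \left(\left(\left(-6 - 7 \cdot 77 \cdot 0\right) - 204249\right) + \left(-144\right)^{2}\right) = 2 - \left(\left(\left(-6 - 0\right) - 204249\right) + 20736\right) = 2 - \left(\left(\left(-6 + 0\right) - 204249\right) + 20736\right) = 2 - \left(\left(-6 - 204249\right) + 20736\right) = 2 - \left(-204255 + 20736\right) = 2 - -183519 = 2 + 183519 = 183521$)
$- o = \left(-1\right) 183521 = -183521$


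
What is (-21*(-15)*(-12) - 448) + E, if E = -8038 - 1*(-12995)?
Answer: 729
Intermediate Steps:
E = 4957 (E = -8038 + 12995 = 4957)
(-21*(-15)*(-12) - 448) + E = (-21*(-15)*(-12) - 448) + 4957 = (315*(-12) - 448) + 4957 = (-3780 - 448) + 4957 = -4228 + 4957 = 729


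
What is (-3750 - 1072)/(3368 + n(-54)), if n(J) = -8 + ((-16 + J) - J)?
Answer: -2411/1672 ≈ -1.4420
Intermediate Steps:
n(J) = -24 (n(J) = -8 - 16 = -24)
(-3750 - 1072)/(3368 + n(-54)) = (-3750 - 1072)/(3368 - 24) = -4822/3344 = -4822*1/3344 = -2411/1672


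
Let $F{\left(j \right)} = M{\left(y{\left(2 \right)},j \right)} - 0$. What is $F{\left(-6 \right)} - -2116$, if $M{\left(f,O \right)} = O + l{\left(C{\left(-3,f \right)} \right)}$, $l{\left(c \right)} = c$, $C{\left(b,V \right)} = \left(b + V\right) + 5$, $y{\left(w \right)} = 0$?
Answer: $2112$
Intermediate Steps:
$C{\left(b,V \right)} = 5 + V + b$ ($C{\left(b,V \right)} = \left(V + b\right) + 5 = 5 + V + b$)
$M{\left(f,O \right)} = 2 + O + f$ ($M{\left(f,O \right)} = O + \left(5 + f - 3\right) = O + \left(2 + f\right) = 2 + O + f$)
$F{\left(j \right)} = 2 + j$ ($F{\left(j \right)} = \left(2 + j + 0\right) - 0 = \left(2 + j\right) + 0 = 2 + j$)
$F{\left(-6 \right)} - -2116 = \left(2 - 6\right) - -2116 = -4 + 2116 = 2112$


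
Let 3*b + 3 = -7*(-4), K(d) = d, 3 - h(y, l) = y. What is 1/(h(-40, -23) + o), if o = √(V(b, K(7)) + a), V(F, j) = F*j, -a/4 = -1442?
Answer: -129/11932 + √52437/11932 ≈ 0.0083801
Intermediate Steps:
h(y, l) = 3 - y
a = 5768 (a = -4*(-1442) = 5768)
b = 25/3 (b = -1 + (-7*(-4))/3 = -1 + (⅓)*28 = -1 + 28/3 = 25/3 ≈ 8.3333)
o = √52437/3 (o = √((25/3)*7 + 5768) = √(175/3 + 5768) = √(17479/3) = √52437/3 ≈ 76.330)
1/(h(-40, -23) + o) = 1/((3 - 1*(-40)) + √52437/3) = 1/((3 + 40) + √52437/3) = 1/(43 + √52437/3)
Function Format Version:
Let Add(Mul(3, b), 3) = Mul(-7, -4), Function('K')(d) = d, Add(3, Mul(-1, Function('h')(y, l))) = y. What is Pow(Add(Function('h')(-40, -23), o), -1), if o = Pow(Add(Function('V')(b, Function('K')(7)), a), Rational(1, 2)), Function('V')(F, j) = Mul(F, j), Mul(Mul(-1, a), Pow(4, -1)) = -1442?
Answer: Add(Rational(-129, 11932), Mul(Rational(1, 11932), Pow(52437, Rational(1, 2)))) ≈ 0.0083801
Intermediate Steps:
Function('h')(y, l) = Add(3, Mul(-1, y))
a = 5768 (a = Mul(-4, -1442) = 5768)
b = Rational(25, 3) (b = Add(-1, Mul(Rational(1, 3), Mul(-7, -4))) = Add(-1, Mul(Rational(1, 3), 28)) = Add(-1, Rational(28, 3)) = Rational(25, 3) ≈ 8.3333)
o = Mul(Rational(1, 3), Pow(52437, Rational(1, 2))) (o = Pow(Add(Mul(Rational(25, 3), 7), 5768), Rational(1, 2)) = Pow(Add(Rational(175, 3), 5768), Rational(1, 2)) = Pow(Rational(17479, 3), Rational(1, 2)) = Mul(Rational(1, 3), Pow(52437, Rational(1, 2))) ≈ 76.330)
Pow(Add(Function('h')(-40, -23), o), -1) = Pow(Add(Add(3, Mul(-1, -40)), Mul(Rational(1, 3), Pow(52437, Rational(1, 2)))), -1) = Pow(Add(Add(3, 40), Mul(Rational(1, 3), Pow(52437, Rational(1, 2)))), -1) = Pow(Add(43, Mul(Rational(1, 3), Pow(52437, Rational(1, 2)))), -1)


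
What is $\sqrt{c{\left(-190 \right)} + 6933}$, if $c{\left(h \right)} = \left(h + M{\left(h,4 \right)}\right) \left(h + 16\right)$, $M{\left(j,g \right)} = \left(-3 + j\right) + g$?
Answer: $\sqrt{72879} \approx 269.96$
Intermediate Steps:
$M{\left(j,g \right)} = -3 + g + j$
$c{\left(h \right)} = \left(1 + 2 h\right) \left(16 + h\right)$ ($c{\left(h \right)} = \left(h + \left(-3 + 4 + h\right)\right) \left(h + 16\right) = \left(h + \left(1 + h\right)\right) \left(16 + h\right) = \left(1 + 2 h\right) \left(16 + h\right)$)
$\sqrt{c{\left(-190 \right)} + 6933} = \sqrt{\left(16 + 2 \left(-190\right)^{2} + 33 \left(-190\right)\right) + 6933} = \sqrt{\left(16 + 2 \cdot 36100 - 6270\right) + 6933} = \sqrt{\left(16 + 72200 - 6270\right) + 6933} = \sqrt{65946 + 6933} = \sqrt{72879}$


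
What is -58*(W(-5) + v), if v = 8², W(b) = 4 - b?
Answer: -4234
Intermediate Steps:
v = 64
-58*(W(-5) + v) = -58*((4 - 1*(-5)) + 64) = -58*((4 + 5) + 64) = -58*(9 + 64) = -58*73 = -4234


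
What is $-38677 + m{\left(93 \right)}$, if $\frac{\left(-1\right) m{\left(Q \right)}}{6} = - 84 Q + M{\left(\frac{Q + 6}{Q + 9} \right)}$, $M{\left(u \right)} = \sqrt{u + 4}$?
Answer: $8195 - \frac{39 \sqrt{34}}{17} \approx 8181.6$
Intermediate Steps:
$M{\left(u \right)} = \sqrt{4 + u}$
$m{\left(Q \right)} = - 6 \sqrt{4 + \frac{6 + Q}{9 + Q}} + 504 Q$ ($m{\left(Q \right)} = - 6 \left(- 84 Q + \sqrt{4 + \frac{Q + 6}{Q + 9}}\right) = - 6 \left(- 84 Q + \sqrt{4 + \frac{6 + Q}{9 + Q}}\right) = - 6 \left(\sqrt{4 + \frac{6 + Q}{9 + Q}} - 84 Q\right) = - 6 \sqrt{4 + \frac{6 + Q}{9 + Q}} + 504 Q$)
$-38677 + m{\left(93 \right)} = -38677 + \left(- 6 \sqrt{\frac{42 + 5 \cdot 93}{9 + 93}} + 504 \cdot 93\right) = -38677 + \left(- 6 \sqrt{\frac{42 + 465}{102}} + 46872\right) = -38677 + \left(- 6 \sqrt{\frac{1}{102} \cdot 507} + 46872\right) = -38677 + \left(- 6 \sqrt{\frac{169}{34}} + 46872\right) = -38677 + \left(- 6 \frac{13 \sqrt{34}}{34} + 46872\right) = -38677 + \left(- \frac{39 \sqrt{34}}{17} + 46872\right) = -38677 + \left(46872 - \frac{39 \sqrt{34}}{17}\right) = 8195 - \frac{39 \sqrt{34}}{17}$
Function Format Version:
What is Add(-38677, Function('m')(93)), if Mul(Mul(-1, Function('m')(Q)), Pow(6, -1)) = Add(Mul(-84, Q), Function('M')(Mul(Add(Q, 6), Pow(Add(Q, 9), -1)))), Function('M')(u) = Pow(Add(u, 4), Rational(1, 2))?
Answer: Add(8195, Mul(Rational(-39, 17), Pow(34, Rational(1, 2)))) ≈ 8181.6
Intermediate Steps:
Function('M')(u) = Pow(Add(4, u), Rational(1, 2))
Function('m')(Q) = Add(Mul(-6, Pow(Add(4, Mul(Pow(Add(9, Q), -1), Add(6, Q))), Rational(1, 2))), Mul(504, Q)) (Function('m')(Q) = Mul(-6, Add(Mul(-84, Q), Pow(Add(4, Mul(Add(Q, 6), Pow(Add(Q, 9), -1))), Rational(1, 2)))) = Mul(-6, Add(Mul(-84, Q), Pow(Add(4, Mul(Add(6, Q), Pow(Add(9, Q), -1))), Rational(1, 2)))) = Mul(-6, Add(Mul(-84, Q), Pow(Add(4, Mul(Pow(Add(9, Q), -1), Add(6, Q))), Rational(1, 2)))) = Mul(-6, Add(Pow(Add(4, Mul(Pow(Add(9, Q), -1), Add(6, Q))), Rational(1, 2)), Mul(-84, Q))) = Add(Mul(-6, Pow(Add(4, Mul(Pow(Add(9, Q), -1), Add(6, Q))), Rational(1, 2))), Mul(504, Q)))
Add(-38677, Function('m')(93)) = Add(-38677, Add(Mul(-6, Pow(Mul(Pow(Add(9, 93), -1), Add(42, Mul(5, 93))), Rational(1, 2))), Mul(504, 93))) = Add(-38677, Add(Mul(-6, Pow(Mul(Pow(102, -1), Add(42, 465)), Rational(1, 2))), 46872)) = Add(-38677, Add(Mul(-6, Pow(Mul(Rational(1, 102), 507), Rational(1, 2))), 46872)) = Add(-38677, Add(Mul(-6, Pow(Rational(169, 34), Rational(1, 2))), 46872)) = Add(-38677, Add(Mul(-6, Mul(Rational(13, 34), Pow(34, Rational(1, 2)))), 46872)) = Add(-38677, Add(Mul(Rational(-39, 17), Pow(34, Rational(1, 2))), 46872)) = Add(-38677, Add(46872, Mul(Rational(-39, 17), Pow(34, Rational(1, 2))))) = Add(8195, Mul(Rational(-39, 17), Pow(34, Rational(1, 2))))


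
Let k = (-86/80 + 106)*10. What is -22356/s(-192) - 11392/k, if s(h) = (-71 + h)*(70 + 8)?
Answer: -140158970/14349543 ≈ -9.7675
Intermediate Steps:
s(h) = -5538 + 78*h (s(h) = (-71 + h)*78 = -5538 + 78*h)
k = 4197/4 (k = (-86*1/80 + 106)*10 = (-43/40 + 106)*10 = (4197/40)*10 = 4197/4 ≈ 1049.3)
-22356/s(-192) - 11392/k = -22356/(-5538 + 78*(-192)) - 11392/4197/4 = -22356/(-5538 - 14976) - 11392*4/4197 = -22356/(-20514) - 45568/4197 = -22356*(-1/20514) - 45568/4197 = 3726/3419 - 45568/4197 = -140158970/14349543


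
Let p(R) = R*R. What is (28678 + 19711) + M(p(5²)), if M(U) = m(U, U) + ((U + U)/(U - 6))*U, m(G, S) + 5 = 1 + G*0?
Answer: 30731565/619 ≈ 49647.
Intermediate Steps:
p(R) = R²
m(G, S) = -4 (m(G, S) = -5 + (1 + G*0) = -5 + (1 + 0) = -5 + 1 = -4)
M(U) = -4 + 2*U²/(-6 + U) (M(U) = -4 + ((U + U)/(U - 6))*U = -4 + ((2*U)/(-6 + U))*U = -4 + (2*U/(-6 + U))*U = -4 + 2*U²/(-6 + U))
(28678 + 19711) + M(p(5²)) = (28678 + 19711) + 2*(12 + ((5²)²)² - 2*(5²)²)/(-6 + (5²)²) = 48389 + 2*(12 + (25²)² - 2*25²)/(-6 + 25²) = 48389 + 2*(12 + 625² - 2*625)/(-6 + 625) = 48389 + 2*(12 + 390625 - 1250)/619 = 48389 + 2*(1/619)*389387 = 48389 + 778774/619 = 30731565/619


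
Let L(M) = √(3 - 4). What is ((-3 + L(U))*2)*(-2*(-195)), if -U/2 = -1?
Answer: -2340 + 780*I ≈ -2340.0 + 780.0*I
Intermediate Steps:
U = 2 (U = -2*(-1) = 2)
L(M) = I (L(M) = √(-1) = I)
((-3 + L(U))*2)*(-2*(-195)) = ((-3 + I)*2)*(-2*(-195)) = (-6 + 2*I)*390 = -2340 + 780*I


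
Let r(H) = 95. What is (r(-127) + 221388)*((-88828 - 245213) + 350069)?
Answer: 3549929524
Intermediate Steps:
(r(-127) + 221388)*((-88828 - 245213) + 350069) = (95 + 221388)*((-88828 - 245213) + 350069) = 221483*(-334041 + 350069) = 221483*16028 = 3549929524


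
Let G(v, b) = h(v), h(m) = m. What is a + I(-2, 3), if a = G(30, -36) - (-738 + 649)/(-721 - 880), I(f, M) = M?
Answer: 52744/1601 ≈ 32.944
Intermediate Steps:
G(v, b) = v
a = 47941/1601 (a = 30 - (-738 + 649)/(-721 - 880) = 30 - (-89)/(-1601) = 30 - (-89)*(-1)/1601 = 30 - 1*89/1601 = 30 - 89/1601 = 47941/1601 ≈ 29.944)
a + I(-2, 3) = 47941/1601 + 3 = 52744/1601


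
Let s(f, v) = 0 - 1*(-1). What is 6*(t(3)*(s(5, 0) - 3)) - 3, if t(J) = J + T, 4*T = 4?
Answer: -51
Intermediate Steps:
T = 1 (T = (1/4)*4 = 1)
t(J) = 1 + J (t(J) = J + 1 = 1 + J)
s(f, v) = 1 (s(f, v) = 0 + 1 = 1)
6*(t(3)*(s(5, 0) - 3)) - 3 = 6*((1 + 3)*(1 - 3)) - 3 = 6*(4*(-2)) - 3 = 6*(-8) - 3 = -48 - 3 = -51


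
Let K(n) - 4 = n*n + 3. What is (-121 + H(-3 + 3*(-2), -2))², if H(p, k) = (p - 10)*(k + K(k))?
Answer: 85264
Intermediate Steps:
K(n) = 7 + n² (K(n) = 4 + (n*n + 3) = 4 + (n² + 3) = 4 + (3 + n²) = 7 + n²)
H(p, k) = (-10 + p)*(7 + k + k²) (H(p, k) = (p - 10)*(k + (7 + k²)) = (-10 + p)*(7 + k + k²))
(-121 + H(-3 + 3*(-2), -2))² = (-121 + (-70 - 10*(-2) - 10*(-2)² - 2*(-3 + 3*(-2)) + (-3 + 3*(-2))*(7 + (-2)²)))² = (-121 + (-70 + 20 - 10*4 - 2*(-3 - 6) + (-3 - 6)*(7 + 4)))² = (-121 + (-70 + 20 - 40 - 2*(-9) - 9*11))² = (-121 + (-70 + 20 - 40 + 18 - 99))² = (-121 - 171)² = (-292)² = 85264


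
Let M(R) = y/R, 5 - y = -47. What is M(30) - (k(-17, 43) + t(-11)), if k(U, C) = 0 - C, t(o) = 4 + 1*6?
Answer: 521/15 ≈ 34.733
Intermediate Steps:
y = 52 (y = 5 - 1*(-47) = 5 + 47 = 52)
t(o) = 10 (t(o) = 4 + 6 = 10)
M(R) = 52/R
k(U, C) = -C
M(30) - (k(-17, 43) + t(-11)) = 52/30 - (-1*43 + 10) = 52*(1/30) - (-43 + 10) = 26/15 - 1*(-33) = 26/15 + 33 = 521/15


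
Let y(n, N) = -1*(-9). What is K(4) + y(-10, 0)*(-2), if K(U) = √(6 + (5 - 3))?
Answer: -18 + 2*√2 ≈ -15.172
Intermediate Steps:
y(n, N) = 9
K(U) = 2*√2 (K(U) = √(6 + 2) = √8 = 2*√2)
K(4) + y(-10, 0)*(-2) = 2*√2 + 9*(-2) = 2*√2 - 18 = -18 + 2*√2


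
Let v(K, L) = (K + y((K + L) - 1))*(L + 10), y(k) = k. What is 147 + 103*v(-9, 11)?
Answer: -17157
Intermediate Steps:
v(K, L) = (10 + L)*(-1 + L + 2*K) (v(K, L) = (K + ((K + L) - 1))*(L + 10) = (K + (-1 + K + L))*(10 + L) = (-1 + L + 2*K)*(10 + L) = (10 + L)*(-1 + L + 2*K))
147 + 103*v(-9, 11) = 147 + 103*(-10 + 11² + 9*11 + 20*(-9) + 2*(-9)*11) = 147 + 103*(-10 + 121 + 99 - 180 - 198) = 147 + 103*(-168) = 147 - 17304 = -17157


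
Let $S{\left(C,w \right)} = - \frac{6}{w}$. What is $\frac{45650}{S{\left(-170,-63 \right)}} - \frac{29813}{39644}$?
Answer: $\frac{19002330487}{39644} \approx 4.7932 \cdot 10^{5}$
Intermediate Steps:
$\frac{45650}{S{\left(-170,-63 \right)}} - \frac{29813}{39644} = \frac{45650}{\left(-6\right) \frac{1}{-63}} - \frac{29813}{39644} = \frac{45650}{\left(-6\right) \left(- \frac{1}{63}\right)} - \frac{29813}{39644} = \frac{45650}{\frac{2}{21}} - \frac{29813}{39644} = 45650 \cdot \frac{21}{2} - \frac{29813}{39644} = 479325 - \frac{29813}{39644} = \frac{19002330487}{39644}$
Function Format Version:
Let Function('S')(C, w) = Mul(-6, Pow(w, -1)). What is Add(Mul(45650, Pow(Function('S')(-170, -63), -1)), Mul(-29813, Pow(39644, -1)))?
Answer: Rational(19002330487, 39644) ≈ 4.7932e+5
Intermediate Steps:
Add(Mul(45650, Pow(Function('S')(-170, -63), -1)), Mul(-29813, Pow(39644, -1))) = Add(Mul(45650, Pow(Mul(-6, Pow(-63, -1)), -1)), Mul(-29813, Pow(39644, -1))) = Add(Mul(45650, Pow(Mul(-6, Rational(-1, 63)), -1)), Mul(-29813, Rational(1, 39644))) = Add(Mul(45650, Pow(Rational(2, 21), -1)), Rational(-29813, 39644)) = Add(Mul(45650, Rational(21, 2)), Rational(-29813, 39644)) = Add(479325, Rational(-29813, 39644)) = Rational(19002330487, 39644)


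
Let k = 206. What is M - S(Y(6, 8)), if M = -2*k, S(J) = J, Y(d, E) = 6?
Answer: -418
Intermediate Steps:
M = -412 (M = -2*206 = -412)
M - S(Y(6, 8)) = -412 - 1*6 = -412 - 6 = -418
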